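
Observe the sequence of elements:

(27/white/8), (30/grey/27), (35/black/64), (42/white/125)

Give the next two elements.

(51/grey/216), (62/black/343)

First coordinate goes 27, 30, 35, 42 → 51 → 62 (differences are 3, 5, 7, … (increasing by 2 each time)).
Shade goes white, grey, black, white → grey → black (repeats white → grey → black).
For the third coordinate, perfect cubes: 2³, 3³, 4³, …: 8, 27, 64, 125 → 216 → 343.
So the next two elements are (51/grey/216) and (62/black/343).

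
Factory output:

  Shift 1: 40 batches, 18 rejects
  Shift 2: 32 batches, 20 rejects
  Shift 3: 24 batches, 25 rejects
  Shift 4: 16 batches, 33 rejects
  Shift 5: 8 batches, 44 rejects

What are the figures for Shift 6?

For the batches, −8 each step: 40, 32, 24, 16, 8 → 0.
For the rejects, differences are 2, 5, 8, … (increasing by 3 each time): 18, 20, 25, 33, 44 → 58.
Combining the parts gives 0 batches, 58 rejects.

0 batches, 58 rejects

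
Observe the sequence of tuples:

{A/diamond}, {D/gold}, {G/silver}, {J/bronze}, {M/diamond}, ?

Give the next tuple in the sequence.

{P/gold}

Letter: letters move forward 3 places in the alphabet, so A, D, G, J, M → P.
For the rank, repeats diamond → gold → silver → bronze: diamond, gold, silver, bronze, diamond → gold.
Combining the parts gives {P/gold}.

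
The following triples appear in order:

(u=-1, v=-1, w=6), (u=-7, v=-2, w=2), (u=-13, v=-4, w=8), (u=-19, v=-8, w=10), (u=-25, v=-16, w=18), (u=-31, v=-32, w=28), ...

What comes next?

(u=-37, v=-64, w=46)

U: −6 each step, so -1, -7, -13, -19, -25, -31 → -37.
V: ×2 each step; -1, -2, -4, -8, -16, -32 → -64.
W: each term is the sum of the two before it; 6, 2, 8, 10, 18, 28 → 46.
So the next triple is (u=-37, v=-64, w=46).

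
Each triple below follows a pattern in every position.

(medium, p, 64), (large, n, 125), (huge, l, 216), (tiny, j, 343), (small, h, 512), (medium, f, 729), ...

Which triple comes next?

Size: repeats medium → large → huge → tiny → small; medium, large, huge, tiny, small, medium → large.
Letter: letters move back 2 places in the alphabet; p, n, l, j, h, f → d.
Third part goes 64, 125, 216, 343, 512, 729 → 1000 (perfect cubes: 4³, 5³, 6³, …).
Combining the parts gives (large, d, 1000).

(large, d, 1000)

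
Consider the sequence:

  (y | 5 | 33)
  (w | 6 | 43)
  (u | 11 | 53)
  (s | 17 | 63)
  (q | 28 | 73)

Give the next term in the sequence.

Letter: y, w, u, s, q → o (letters move back 2 places in the alphabet).
For the second value, each term is the sum of the two before it: 5, 6, 11, 17, 28 → 45.
Third value: +10 each step; 33, 43, 53, 63, 73 → 83.
Combining the parts gives (o | 45 | 83).

(o | 45 | 83)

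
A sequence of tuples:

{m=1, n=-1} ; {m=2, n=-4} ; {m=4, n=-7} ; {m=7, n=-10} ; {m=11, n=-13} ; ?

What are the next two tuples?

{m=16, n=-16}, {m=22, n=-19}

For the m, differences are 1, 2, 3, … (increasing by 1 each time): 1, 2, 4, 7, 11 → 16 → 22.
N goes -1, -4, -7, -10, -13 → -16 → -19 (−3 each step).
Putting the parts together: {m=16, n=-16} and then {m=22, n=-19}.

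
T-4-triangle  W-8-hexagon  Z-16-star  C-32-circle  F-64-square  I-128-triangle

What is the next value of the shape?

Shape: repeats triangle → hexagon → star → circle → square; triangle, hexagon, star, circle, square, triangle → hexagon.

hexagon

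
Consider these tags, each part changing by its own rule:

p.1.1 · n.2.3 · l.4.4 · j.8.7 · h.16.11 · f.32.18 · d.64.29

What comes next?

Letter: letters move back 2 places in the alphabet; p, n, l, j, h, f, d → b.
Second component: ×2 each step, so 1, 2, 4, 8, 16, 32, 64 → 128.
For the third component, each term is the sum of the two before it: 1, 3, 4, 7, 11, 18, 29 → 47.
Combining the parts gives b.128.47.

b.128.47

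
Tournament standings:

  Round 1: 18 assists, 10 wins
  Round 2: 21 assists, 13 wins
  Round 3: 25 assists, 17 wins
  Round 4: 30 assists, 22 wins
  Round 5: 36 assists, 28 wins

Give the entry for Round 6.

Assists goes 18, 21, 25, 30, 36 → 43 (differences are 3, 4, 5, … (increasing by 1 each time)).
For the wins, always 8 less than the assists: 10, 13, 17, 22, 28 → 35.
So the next line is 43 assists, 35 wins.

43 assists, 35 wins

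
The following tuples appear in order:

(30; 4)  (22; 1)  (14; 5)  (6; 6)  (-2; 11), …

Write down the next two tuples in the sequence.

First slot — −8 each step: 30, 22, 14, 6, -2 → -10 → -18.
Second slot goes 4, 1, 5, 6, 11 → 17 → 28 (each term is the sum of the two before it).
So the next two tuples are (-10; 17) and (-18; 28).

(-10; 17), (-18; 28)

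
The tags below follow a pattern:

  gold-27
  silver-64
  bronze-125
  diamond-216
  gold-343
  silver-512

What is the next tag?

Rank — repeats gold → silver → bronze → diamond: gold, silver, bronze, diamond, gold, silver → bronze.
Second component: perfect cubes: 3³, 4³, 5³, …, so 27, 64, 125, 216, 343, 512 → 729.
Putting it together: bronze-729.

bronze-729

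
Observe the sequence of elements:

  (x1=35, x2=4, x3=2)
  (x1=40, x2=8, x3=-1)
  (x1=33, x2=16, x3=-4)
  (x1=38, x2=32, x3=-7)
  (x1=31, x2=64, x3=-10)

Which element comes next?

X1: alternating steps +5, −7, +5, −7, …; 35, 40, 33, 38, 31 → 36.
For the x2, ×2 each step: 4, 8, 16, 32, 64 → 128.
X3 goes 2, -1, -4, -7, -10 → -13 (−3 each step).
So the next element is (x1=36, x2=128, x3=-13).

(x1=36, x2=128, x3=-13)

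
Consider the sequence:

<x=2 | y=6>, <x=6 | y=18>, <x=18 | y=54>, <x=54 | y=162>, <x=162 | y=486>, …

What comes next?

X: ×3 each step, so 2, 6, 18, 54, 162 → 486.
Y goes 6, 18, 54, 162, 486 → 1458 (always 3 × the x).
Combining the parts gives <x=486 | y=1458>.

<x=486 | y=1458>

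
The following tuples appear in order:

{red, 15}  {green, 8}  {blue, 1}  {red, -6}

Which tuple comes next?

Colour: red, green, blue, red → green (repeats red → green → blue).
Second component: −7 each step, so 15, 8, 1, -6 → -13.
So the next tuple is {green, -13}.

{green, -13}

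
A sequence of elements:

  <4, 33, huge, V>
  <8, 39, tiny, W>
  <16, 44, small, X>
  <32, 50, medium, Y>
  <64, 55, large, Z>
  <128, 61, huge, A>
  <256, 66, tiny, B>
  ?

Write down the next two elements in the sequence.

For the first component, ×2 each step: 4, 8, 16, 32, 64, 128, 256 → 512 → 1024.
Second component — alternating steps +6, +5, +6, +5, …: 33, 39, 44, 50, 55, 61, 66 → 72 → 77.
Size goes huge, tiny, small, medium, large, huge, tiny → small → medium (repeats huge → tiny → small → medium → large).
Letter: letters move forward 1 place in the alphabet, wrapping Z→A; V, W, X, Y, Z, A, B → C → D.
Putting the parts together: <512, 72, small, C> and then <1024, 77, medium, D>.

<512, 72, small, C>, <1024, 77, medium, D>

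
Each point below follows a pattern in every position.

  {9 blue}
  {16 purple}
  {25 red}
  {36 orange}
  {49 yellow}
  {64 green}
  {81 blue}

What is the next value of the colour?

purple

Colour: repeats blue → purple → red → orange → yellow → green, so blue, purple, red, orange, yellow, green, blue → purple.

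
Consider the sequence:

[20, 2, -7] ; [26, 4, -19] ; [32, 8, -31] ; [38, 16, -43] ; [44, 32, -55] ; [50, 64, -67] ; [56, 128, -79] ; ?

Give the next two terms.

[62, 256, -91], [68, 512, -103]

For the first entry, +6 each step: 20, 26, 32, 38, 44, 50, 56 → 62 → 68.
Second entry goes 2, 4, 8, 16, 32, 64, 128 → 256 → 512 (×2 each step).
Third entry: -7, -19, -31, -43, -55, -67, -79 → -91 → -103 (−12 each step).
So the next two terms are [62, 256, -91] and [68, 512, -103].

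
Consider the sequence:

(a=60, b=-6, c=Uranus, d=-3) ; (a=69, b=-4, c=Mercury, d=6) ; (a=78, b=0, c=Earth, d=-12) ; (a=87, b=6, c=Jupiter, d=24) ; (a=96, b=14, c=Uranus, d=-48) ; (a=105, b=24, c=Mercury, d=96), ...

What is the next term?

For the a, +9 each step: 60, 69, 78, 87, 96, 105 → 114.
B: differences are 2, 4, 6, … (increasing by 2 each time), so -6, -4, 0, 6, 14, 24 → 36.
C: repeats Uranus → Mercury → Earth → Jupiter; Uranus, Mercury, Earth, Jupiter, Uranus, Mercury → Earth.
For the d, ×(-2) each step: -3, 6, -12, 24, -48, 96 → -192.
Putting it together: (a=114, b=36, c=Earth, d=-192).

(a=114, b=36, c=Earth, d=-192)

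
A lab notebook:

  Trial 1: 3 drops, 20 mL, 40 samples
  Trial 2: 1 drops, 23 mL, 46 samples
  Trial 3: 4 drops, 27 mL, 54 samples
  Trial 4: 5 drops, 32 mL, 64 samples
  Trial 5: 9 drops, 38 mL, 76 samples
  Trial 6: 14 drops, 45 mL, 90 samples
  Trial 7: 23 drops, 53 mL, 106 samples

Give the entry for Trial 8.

37 drops, 62 mL, 124 samples

Drops — each term is the sum of the two before it: 3, 1, 4, 5, 9, 14, 23 → 37.
ML — differences are 3, 4, 5, … (increasing by 1 each time): 20, 23, 27, 32, 38, 45, 53 → 62.
Samples goes 40, 46, 54, 64, 76, 90, 106 → 124 (always 2 × the mL).
Combining the parts gives 37 drops, 62 mL, 124 samples.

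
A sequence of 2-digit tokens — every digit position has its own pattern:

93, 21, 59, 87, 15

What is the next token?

43

First digit: +3 each step, mod 10; 9, 2, 5, 8, 1 → 4.
Second digit: −2 each step, mod 10; 3, 1, 9, 7, 5 → 3.
Combining the parts gives 43.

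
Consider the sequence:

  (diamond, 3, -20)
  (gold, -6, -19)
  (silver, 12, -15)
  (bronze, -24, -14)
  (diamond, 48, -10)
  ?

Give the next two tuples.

Rank goes diamond, gold, silver, bronze, diamond → gold → silver (repeats diamond → gold → silver → bronze).
Second part: 3, -6, 12, -24, 48 → -96 → 192 (×(-2) each step).
Third part — alternating steps +1, +4, +1, +4, …: -20, -19, -15, -14, -10 → -9 → -5.
Putting the parts together: (gold, -96, -9) and then (silver, 192, -5).

(gold, -96, -9), (silver, 192, -5)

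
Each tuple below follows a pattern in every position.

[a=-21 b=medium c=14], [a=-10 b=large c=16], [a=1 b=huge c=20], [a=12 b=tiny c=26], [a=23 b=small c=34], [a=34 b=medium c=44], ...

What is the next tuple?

[a=45 b=large c=56]

For the a, +11 each step: -21, -10, 1, 12, 23, 34 → 45.
For the b, repeats medium → large → huge → tiny → small: medium, large, huge, tiny, small, medium → large.
C — differences are 2, 4, 6, … (increasing by 2 each time): 14, 16, 20, 26, 34, 44 → 56.
So the next tuple is [a=45 b=large c=56].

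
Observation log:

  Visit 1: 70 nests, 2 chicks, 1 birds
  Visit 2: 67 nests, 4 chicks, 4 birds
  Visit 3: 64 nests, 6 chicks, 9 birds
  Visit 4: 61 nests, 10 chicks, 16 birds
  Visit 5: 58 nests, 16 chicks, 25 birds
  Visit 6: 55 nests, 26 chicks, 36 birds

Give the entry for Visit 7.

Nests — −3 each step: 70, 67, 64, 61, 58, 55 → 52.
Chicks — each term is the sum of the two before it: 2, 4, 6, 10, 16, 26 → 42.
Birds — perfect squares: 1², 2², 3², …: 1, 4, 9, 16, 25, 36 → 49.
Combining the parts gives 52 nests, 42 chicks, 49 birds.

52 nests, 42 chicks, 49 birds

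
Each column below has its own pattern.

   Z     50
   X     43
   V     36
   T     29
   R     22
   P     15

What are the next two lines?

Letter: Z, X, V, T, R, P → N → L (letters move back 2 places in the alphabet).
Second component goes 50, 43, 36, 29, 22, 15 → 8 → 1 (−7 each step).
So the next two lines are N  8 and L  1.

N  8; L  1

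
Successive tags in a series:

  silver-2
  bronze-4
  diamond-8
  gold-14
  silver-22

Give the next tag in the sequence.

Rank: repeats silver → bronze → diamond → gold, so silver, bronze, diamond, gold, silver → bronze.
Second component goes 2, 4, 8, 14, 22 → 32 (differences are 2, 4, 6, … (increasing by 2 each time)).
Putting it together: bronze-32.

bronze-32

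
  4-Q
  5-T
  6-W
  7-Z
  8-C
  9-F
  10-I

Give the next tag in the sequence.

11-L

For the first component, +1 each step: 4, 5, 6, 7, 8, 9, 10 → 11.
Letter: letters move forward 3 places in the alphabet, wrapping Z→A; Q, T, W, Z, C, F, I → L.
Putting it together: 11-L.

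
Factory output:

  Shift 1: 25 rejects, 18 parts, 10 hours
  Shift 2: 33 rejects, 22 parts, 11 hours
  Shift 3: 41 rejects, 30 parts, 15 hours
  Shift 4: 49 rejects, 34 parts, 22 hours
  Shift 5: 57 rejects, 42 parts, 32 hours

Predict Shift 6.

Rejects — +8 each step: 25, 33, 41, 49, 57 → 65.
Parts goes 18, 22, 30, 34, 42 → 46 (alternating steps +4, +8, +4, +8, …).
For the hours, differences are 1, 4, 7, … (increasing by 3 each time): 10, 11, 15, 22, 32 → 45.
Combining the parts gives 65 rejects, 46 parts, 45 hours.

65 rejects, 46 parts, 45 hours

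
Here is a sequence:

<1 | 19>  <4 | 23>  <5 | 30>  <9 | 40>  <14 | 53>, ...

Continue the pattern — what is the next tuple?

First slot — each term is the sum of the two before it: 1, 4, 5, 9, 14 → 23.
Second slot: differences are 4, 7, 10, … (increasing by 3 each time), so 19, 23, 30, 40, 53 → 69.
So the next tuple is <23 | 69>.

<23 | 69>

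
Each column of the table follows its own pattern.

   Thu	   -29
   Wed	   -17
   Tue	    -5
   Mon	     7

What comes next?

Sun  19

For the day, runs backward through the weekdays Mon→Sun: Thu, Wed, Tue, Mon → Sun.
Second component: -29, -17, -5, 7 → 19 (+12 each step).
Combining the parts gives Sun  19.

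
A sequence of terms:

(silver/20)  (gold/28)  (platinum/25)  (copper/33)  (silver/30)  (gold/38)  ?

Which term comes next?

Metal: silver, gold, platinum, copper, silver, gold → platinum (repeats silver → gold → platinum → copper).
Second entry — alternating steps +8, −3, +8, −3, …: 20, 28, 25, 33, 30, 38 → 35.
Putting it together: (platinum/35).

(platinum/35)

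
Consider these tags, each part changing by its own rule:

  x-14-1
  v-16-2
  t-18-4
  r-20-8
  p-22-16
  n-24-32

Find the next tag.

Letter — letters move back 2 places in the alphabet: x, v, t, r, p, n → l.
Second component: 14, 16, 18, 20, 22, 24 → 26 (+2 each step).
Third component — ×2 each step: 1, 2, 4, 8, 16, 32 → 64.
Combining the parts gives l-26-64.

l-26-64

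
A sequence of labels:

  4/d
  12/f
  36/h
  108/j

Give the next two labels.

324/l then 972/n

For the first component, ×3 each step: 4, 12, 36, 108 → 324 → 972.
Letter: d, f, h, j → l → n (letters move forward 2 places in the alphabet).
So the next two labels are 324/l and 972/n.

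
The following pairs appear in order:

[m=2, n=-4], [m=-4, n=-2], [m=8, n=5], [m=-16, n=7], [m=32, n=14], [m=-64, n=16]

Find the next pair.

[m=128, n=23]

M goes 2, -4, 8, -16, 32, -64 → 128 (×(-2) each step).
N: -4, -2, 5, 7, 14, 16 → 23 (alternating steps +2, +7, +2, +7, …).
Putting it together: [m=128, n=23].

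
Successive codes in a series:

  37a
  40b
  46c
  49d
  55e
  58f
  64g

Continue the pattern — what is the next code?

67h

First component: alternating steps +3, +6, +3, +6, …, so 37, 40, 46, 49, 55, 58, 64 → 67.
Letter — letters move forward 1 place in the alphabet: a, b, c, d, e, f, g → h.
Combining the parts gives 67h.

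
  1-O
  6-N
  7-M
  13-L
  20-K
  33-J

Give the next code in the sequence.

53-I

First component — each term is the sum of the two before it: 1, 6, 7, 13, 20, 33 → 53.
Letter: letters move back 1 place in the alphabet; O, N, M, L, K, J → I.
Putting it together: 53-I.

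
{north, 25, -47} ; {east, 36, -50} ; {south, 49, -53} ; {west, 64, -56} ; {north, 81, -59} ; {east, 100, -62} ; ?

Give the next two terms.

{south, 121, -65}, {west, 144, -68}

For the direction, repeats north → east → south → west: north, east, south, west, north, east → south → west.
Second component goes 25, 36, 49, 64, 81, 100 → 121 → 144 (perfect squares: 5², 6², 7², …).
Third component: −3 each step; -47, -50, -53, -56, -59, -62 → -65 → -68.
Putting the parts together: {south, 121, -65} and then {west, 144, -68}.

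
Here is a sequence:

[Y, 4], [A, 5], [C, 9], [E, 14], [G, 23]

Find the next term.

[I, 37]

Letter: letters move forward 2 places in the alphabet, wrapping Z→A, so Y, A, C, E, G → I.
Second part: each term is the sum of the two before it; 4, 5, 9, 14, 23 → 37.
Putting it together: [I, 37].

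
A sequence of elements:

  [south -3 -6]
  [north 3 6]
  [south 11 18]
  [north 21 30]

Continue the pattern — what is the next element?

Direction: south, north, south, north → south (alternates south ↔ north).
Second coordinate — differences are 6, 8, 10, … (increasing by 2 each time): -3, 3, 11, 21 → 33.
Third coordinate: -6, 6, 18, 30 → 42 (+12 each step).
Combining the parts gives [south 33 42].

[south 33 42]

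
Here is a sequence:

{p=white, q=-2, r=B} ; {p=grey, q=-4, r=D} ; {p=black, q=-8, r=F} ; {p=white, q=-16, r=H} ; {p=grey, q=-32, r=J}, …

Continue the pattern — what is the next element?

{p=black, q=-64, r=L}

For the p, repeats white → grey → black: white, grey, black, white, grey → black.
Q: ×2 each step; -2, -4, -8, -16, -32 → -64.
R: letters move forward 2 places in the alphabet, so B, D, F, H, J → L.
Putting it together: {p=black, q=-64, r=L}.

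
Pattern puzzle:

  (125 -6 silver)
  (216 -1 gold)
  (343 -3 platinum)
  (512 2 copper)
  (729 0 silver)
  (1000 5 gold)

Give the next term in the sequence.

(1331 3 platinum)

First component: perfect cubes: 5³, 6³, 7³, …; 125, 216, 343, 512, 729, 1000 → 1331.
Second component goes -6, -1, -3, 2, 0, 5 → 3 (alternating steps +5, −2, +5, −2, …).
Metal goes silver, gold, platinum, copper, silver, gold → platinum (repeats silver → gold → platinum → copper).
So the next term is (1331 3 platinum).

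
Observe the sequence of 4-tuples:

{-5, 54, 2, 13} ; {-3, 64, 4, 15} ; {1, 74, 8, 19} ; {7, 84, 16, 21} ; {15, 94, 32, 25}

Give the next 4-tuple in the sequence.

First entry: -5, -3, 1, 7, 15 → 25 (differences are 2, 4, 6, … (increasing by 2 each time)).
Second entry: +10 each step, so 54, 64, 74, 84, 94 → 104.
For the third entry, ×2 each step: 2, 4, 8, 16, 32 → 64.
For the fourth entry, alternating steps +2, +4, +2, +4, …: 13, 15, 19, 21, 25 → 27.
So the next 4-tuple is {25, 104, 64, 27}.

{25, 104, 64, 27}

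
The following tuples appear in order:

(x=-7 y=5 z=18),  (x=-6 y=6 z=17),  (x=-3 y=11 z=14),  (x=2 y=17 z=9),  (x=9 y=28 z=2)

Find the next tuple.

(x=18 y=45 z=-7)

X: differences are 1, 3, 5, … (increasing by 2 each time); -7, -6, -3, 2, 9 → 18.
Y: each term is the sum of the two before it; 5, 6, 11, 17, 28 → 45.
Z: 18, 17, 14, 9, 2 → -7 (together with the x always sums to 11).
Putting it together: (x=18 y=45 z=-7).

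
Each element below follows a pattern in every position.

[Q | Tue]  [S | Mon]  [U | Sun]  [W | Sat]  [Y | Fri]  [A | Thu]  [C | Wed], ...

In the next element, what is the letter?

For the letter, letters move forward 2 places in the alphabet, wrapping Z→A: Q, S, U, W, Y, A, C → E.

E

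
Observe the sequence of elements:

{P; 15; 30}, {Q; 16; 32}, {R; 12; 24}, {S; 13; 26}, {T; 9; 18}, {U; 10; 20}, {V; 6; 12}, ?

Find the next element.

{W; 7; 14}

Letter: letters move forward 1 place in the alphabet, so P, Q, R, S, T, U, V → W.
Second entry goes 15, 16, 12, 13, 9, 10, 6 → 7 (alternating steps +1, −4, +1, −4, …).
Third entry: always 2 × the second entry, so 30, 32, 24, 26, 18, 20, 12 → 14.
Combining the parts gives {W; 7; 14}.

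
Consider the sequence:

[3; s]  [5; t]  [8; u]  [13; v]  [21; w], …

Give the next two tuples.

[34; x], [55; y]

First entry goes 3, 5, 8, 13, 21 → 34 → 55 (each term is the sum of the two before it).
Letter: s, t, u, v, w → x → y (letters move forward 1 place in the alphabet).
So the next two tuples are [34; x] and [55; y].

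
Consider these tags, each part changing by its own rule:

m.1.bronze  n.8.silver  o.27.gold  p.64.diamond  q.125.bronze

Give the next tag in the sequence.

r.216.silver

Letter — letters move forward 1 place in the alphabet: m, n, o, p, q → r.
For the second component, perfect cubes: 1³, 2³, 3³, …: 1, 8, 27, 64, 125 → 216.
Rank — repeats bronze → silver → gold → diamond: bronze, silver, gold, diamond, bronze → silver.
Combining the parts gives r.216.silver.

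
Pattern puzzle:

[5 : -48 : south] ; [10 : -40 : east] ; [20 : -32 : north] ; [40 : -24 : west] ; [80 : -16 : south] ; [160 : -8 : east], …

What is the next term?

[320 : 0 : north]

First value: 5, 10, 20, 40, 80, 160 → 320 (×2 each step).
Second value: +8 each step; -48, -40, -32, -24, -16, -8 → 0.
Direction: repeats south → east → north → west, so south, east, north, west, south, east → north.
Combining the parts gives [320 : 0 : north].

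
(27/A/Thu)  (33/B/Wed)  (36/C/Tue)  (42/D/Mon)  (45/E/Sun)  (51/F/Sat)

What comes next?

First value — alternating steps +6, +3, +6, +3, …: 27, 33, 36, 42, 45, 51 → 54.
Letter: letters move forward 1 place in the alphabet; A, B, C, D, E, F → G.
Day — runs backward through the weekdays Mon→Sun: Thu, Wed, Tue, Mon, Sun, Sat → Fri.
Putting it together: (54/G/Fri).

(54/G/Fri)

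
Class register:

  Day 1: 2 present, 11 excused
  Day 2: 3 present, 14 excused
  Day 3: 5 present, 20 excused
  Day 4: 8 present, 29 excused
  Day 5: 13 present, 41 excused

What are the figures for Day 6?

Present: each term is the sum of the two before it; 2, 3, 5, 8, 13 → 21.
Excused — differences are 3, 6, 9, … (increasing by 3 each time): 11, 14, 20, 29, 41 → 56.
Putting it together: 21 present, 56 excused.

21 present, 56 excused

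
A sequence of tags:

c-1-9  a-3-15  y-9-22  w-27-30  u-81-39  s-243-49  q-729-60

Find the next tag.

Letter: letters move back 2 places in the alphabet, wrapping A→Z, so c, a, y, w, u, s, q → o.
Second component goes 1, 3, 9, 27, 81, 243, 729 → 2187 (×3 each step).
Third component: differences are 6, 7, 8, … (increasing by 1 each time); 9, 15, 22, 30, 39, 49, 60 → 72.
Putting it together: o-2187-72.

o-2187-72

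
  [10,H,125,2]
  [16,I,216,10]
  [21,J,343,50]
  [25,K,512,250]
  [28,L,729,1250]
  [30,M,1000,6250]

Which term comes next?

First entry: differences are 6, 5, 4, … (decreasing by 1 each time); 10, 16, 21, 25, 28, 30 → 31.
Letter: H, I, J, K, L, M → N (letters move forward 1 place in the alphabet).
For the third entry, perfect cubes: 5³, 6³, 7³, …: 125, 216, 343, 512, 729, 1000 → 1331.
Fourth entry — ×5 each step: 2, 10, 50, 250, 1250, 6250 → 31250.
So the next term is [31,N,1331,31250].

[31,N,1331,31250]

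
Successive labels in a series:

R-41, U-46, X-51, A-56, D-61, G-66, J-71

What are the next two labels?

Letter: letters move forward 3 places in the alphabet, wrapping Z→A, so R, U, X, A, D, G, J → M → P.
Second component: +5 each step; 41, 46, 51, 56, 61, 66, 71 → 76 → 81.
Putting the parts together: M-76 and then P-81.

M-76 then P-81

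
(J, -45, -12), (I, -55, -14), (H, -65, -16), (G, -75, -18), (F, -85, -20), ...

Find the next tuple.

For the letter, letters move back 1 place in the alphabet: J, I, H, G, F → E.
Second slot goes -45, -55, -65, -75, -85 → -95 (−10 each step).
Third slot: -12, -14, -16, -18, -20 → -22 (−2 each step).
Putting it together: (E, -95, -22).

(E, -95, -22)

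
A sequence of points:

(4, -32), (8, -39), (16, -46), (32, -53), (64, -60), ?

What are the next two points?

(128, -67), (256, -74)

First slot — ×2 each step: 4, 8, 16, 32, 64 → 128 → 256.
Second slot goes -32, -39, -46, -53, -60 → -67 → -74 (−7 each step).
Putting the parts together: (128, -67) and then (256, -74).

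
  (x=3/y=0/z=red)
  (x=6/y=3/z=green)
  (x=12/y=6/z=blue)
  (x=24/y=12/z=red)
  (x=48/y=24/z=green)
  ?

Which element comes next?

(x=96/y=48/z=blue)

X — ×2 each step: 3, 6, 12, 24, 48 → 96.
Y: always the previous value of the x, so 0, 3, 6, 12, 24 → 48.
Z: red, green, blue, red, green → blue (repeats red → green → blue).
Putting it together: (x=96/y=48/z=blue).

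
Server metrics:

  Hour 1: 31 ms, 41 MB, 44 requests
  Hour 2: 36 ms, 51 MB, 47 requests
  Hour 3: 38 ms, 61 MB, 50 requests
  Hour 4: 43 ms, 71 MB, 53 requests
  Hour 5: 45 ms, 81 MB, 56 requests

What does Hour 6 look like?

50 ms, 91 MB, 59 requests

For the ms, alternating steps +5, +2, +5, +2, …: 31, 36, 38, 43, 45 → 50.
MB goes 41, 51, 61, 71, 81 → 91 (+10 each step).
Requests: +3 each step, so 44, 47, 50, 53, 56 → 59.
Putting it together: 50 ms, 91 MB, 59 requests.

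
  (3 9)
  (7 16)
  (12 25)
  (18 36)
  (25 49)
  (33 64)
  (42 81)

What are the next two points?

(52 100), (63 121)

First slot: differences are 4, 5, 6, … (increasing by 1 each time); 3, 7, 12, 18, 25, 33, 42 → 52 → 63.
Second slot goes 9, 16, 25, 36, 49, 64, 81 → 100 → 121 (perfect squares: 3², 4², 5², …).
Putting the parts together: (52 100) and then (63 121).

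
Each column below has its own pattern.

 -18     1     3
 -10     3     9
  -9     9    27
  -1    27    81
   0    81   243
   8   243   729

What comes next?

9  729  2187

For the first component, alternating steps +8, +1, +8, +1, …: -18, -10, -9, -1, 0, 8 → 9.
Second component: ×3 each step; 1, 3, 9, 27, 81, 243 → 729.
Third component: always 3 × the second component; 3, 9, 27, 81, 243, 729 → 2187.
So the next line is 9  729  2187.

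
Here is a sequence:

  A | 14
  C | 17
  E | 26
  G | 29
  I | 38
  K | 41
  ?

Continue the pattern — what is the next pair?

Letter: A, C, E, G, I, K → M (letters move forward 2 places in the alphabet).
Second value: 14, 17, 26, 29, 38, 41 → 50 (alternating steps +3, +9, +3, +9, …).
Combining the parts gives M | 50.

M | 50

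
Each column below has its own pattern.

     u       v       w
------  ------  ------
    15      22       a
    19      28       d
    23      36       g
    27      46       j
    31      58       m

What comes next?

Column u — +4 each step: 15, 19, 23, 27, 31 → 35.
Column v: 22, 28, 36, 46, 58 → 72 (differences are 6, 8, 10, … (increasing by 2 each time)).
Column w goes a, d, g, j, m → p (letters move forward 3 places in the alphabet).
Combining the parts gives 35  72  p.

35  72  p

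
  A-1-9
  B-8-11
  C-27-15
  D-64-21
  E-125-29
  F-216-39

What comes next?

G-343-51

Letter: A, B, C, D, E, F → G (letters move forward 1 place in the alphabet).
Second component — perfect cubes: 1³, 2³, 3³, …: 1, 8, 27, 64, 125, 216 → 343.
Third component: 9, 11, 15, 21, 29, 39 → 51 (differences are 2, 4, 6, … (increasing by 2 each time)).
Combining the parts gives G-343-51.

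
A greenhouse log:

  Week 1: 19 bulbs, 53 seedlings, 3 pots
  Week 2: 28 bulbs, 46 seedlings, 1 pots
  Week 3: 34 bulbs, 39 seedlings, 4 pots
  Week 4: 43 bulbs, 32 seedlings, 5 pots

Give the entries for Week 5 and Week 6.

Bulbs: alternating steps +9, +6, +9, +6, …, so 19, 28, 34, 43 → 49 → 58.
Seedlings goes 53, 46, 39, 32 → 25 → 18 (−7 each step).
Pots: each term is the sum of the two before it; 3, 1, 4, 5 → 9 → 14.
Putting the parts together: 49 bulbs, 25 seedlings, 9 pots and then 58 bulbs, 18 seedlings, 14 pots.

49 bulbs, 25 seedlings, 9 pots; 58 bulbs, 18 seedlings, 14 pots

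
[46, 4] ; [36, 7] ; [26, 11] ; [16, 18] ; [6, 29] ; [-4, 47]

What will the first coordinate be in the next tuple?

-14

First coordinate: 46, 36, 26, 16, 6, -4 → -14 (−10 each step).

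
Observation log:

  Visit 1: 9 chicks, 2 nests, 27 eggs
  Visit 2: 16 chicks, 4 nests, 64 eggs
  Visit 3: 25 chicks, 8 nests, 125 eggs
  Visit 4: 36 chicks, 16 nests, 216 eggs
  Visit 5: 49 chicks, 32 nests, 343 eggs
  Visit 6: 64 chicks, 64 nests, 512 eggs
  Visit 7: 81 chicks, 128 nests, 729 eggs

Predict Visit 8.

Chicks: perfect squares: 3², 4², 5², …, so 9, 16, 25, 36, 49, 64, 81 → 100.
Nests: ×2 each step, so 2, 4, 8, 16, 32, 64, 128 → 256.
Eggs goes 27, 64, 125, 216, 343, 512, 729 → 1000 (perfect cubes: 3³, 4³, 5³, …).
So the next line is 100 chicks, 256 nests, 1000 eggs.

100 chicks, 256 nests, 1000 eggs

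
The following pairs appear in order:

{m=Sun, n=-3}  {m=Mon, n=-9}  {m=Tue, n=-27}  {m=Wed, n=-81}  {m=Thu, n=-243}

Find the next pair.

{m=Fri, n=-729}

M — runs through the weekdays Mon→Sun: Sun, Mon, Tue, Wed, Thu → Fri.
For the n, ×3 each step: -3, -9, -27, -81, -243 → -729.
Combining the parts gives {m=Fri, n=-729}.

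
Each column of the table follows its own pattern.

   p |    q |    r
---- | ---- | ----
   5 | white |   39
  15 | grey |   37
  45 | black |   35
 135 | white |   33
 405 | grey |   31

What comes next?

Column p: 5, 15, 45, 135, 405 → 1215 (×3 each step).
Column q: repeats white → grey → black, so white, grey, black, white, grey → black.
Column r goes 39, 37, 35, 33, 31 → 29 (−2 each step).
Combining the parts gives 1215  black  29.

1215  black  29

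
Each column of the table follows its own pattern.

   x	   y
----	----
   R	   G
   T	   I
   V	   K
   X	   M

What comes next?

For the column x, letters move forward 2 places in the alphabet: R, T, V, X → Z.
Column y: G, I, K, M → O (letters move forward 2 places in the alphabet).
Combining the parts gives Z  O.

Z  O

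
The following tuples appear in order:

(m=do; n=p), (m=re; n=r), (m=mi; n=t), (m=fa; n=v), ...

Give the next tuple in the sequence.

M: runs through the solfège scale do→ti, so do, re, mi, fa → sol.
N: letters move forward 2 places in the alphabet, so p, r, t, v → x.
So the next tuple is (m=sol; n=x).

(m=sol; n=x)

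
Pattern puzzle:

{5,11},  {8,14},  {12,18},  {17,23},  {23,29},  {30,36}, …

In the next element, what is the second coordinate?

44

For the first coordinate, differences are 3, 4, 5, … (increasing by 1 each time): 5, 8, 12, 17, 23, 30 → 38.
Second coordinate goes 11, 14, 18, 23, 29, 36 → 44 (always 6 more than the first coordinate).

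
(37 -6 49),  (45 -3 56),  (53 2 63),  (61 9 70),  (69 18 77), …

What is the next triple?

First component: +8 each step, so 37, 45, 53, 61, 69 → 77.
Second component goes -6, -3, 2, 9, 18 → 29 (differences are 3, 5, 7, … (increasing by 2 each time)).
Third component — +7 each step: 49, 56, 63, 70, 77 → 84.
So the next triple is (77 29 84).

(77 29 84)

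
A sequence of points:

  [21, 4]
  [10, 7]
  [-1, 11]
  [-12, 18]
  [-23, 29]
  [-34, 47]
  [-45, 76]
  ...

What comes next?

First part: 21, 10, -1, -12, -23, -34, -45 → -56 (−11 each step).
Second part: each term is the sum of the two before it, so 4, 7, 11, 18, 29, 47, 76 → 123.
Putting it together: [-56, 123].

[-56, 123]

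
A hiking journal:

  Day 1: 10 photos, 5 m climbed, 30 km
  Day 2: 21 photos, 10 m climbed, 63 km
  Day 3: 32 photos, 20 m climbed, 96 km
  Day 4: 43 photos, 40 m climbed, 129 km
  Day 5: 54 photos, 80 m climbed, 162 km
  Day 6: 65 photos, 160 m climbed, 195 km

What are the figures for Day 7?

76 photos, 320 m climbed, 228 km

Photos: +11 each step, so 10, 21, 32, 43, 54, 65 → 76.
M climbed: 5, 10, 20, 40, 80, 160 → 320 (×2 each step).
For the km, always 3 × the photos: 30, 63, 96, 129, 162, 195 → 228.
So the next record is 76 photos, 320 m climbed, 228 km.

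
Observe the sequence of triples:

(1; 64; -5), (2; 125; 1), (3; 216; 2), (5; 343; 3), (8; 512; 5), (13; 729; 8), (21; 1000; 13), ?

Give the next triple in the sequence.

(34; 1331; 21)

First slot — each term is the sum of the two before it: 1, 2, 3, 5, 8, 13, 21 → 34.
Second slot goes 64, 125, 216, 343, 512, 729, 1000 → 1331 (perfect cubes: 4³, 5³, 6³, …).
Third slot: -5, 1, 2, 3, 5, 8, 13 → 21 (always the previous value of the first slot).
Combining the parts gives (34; 1331; 21).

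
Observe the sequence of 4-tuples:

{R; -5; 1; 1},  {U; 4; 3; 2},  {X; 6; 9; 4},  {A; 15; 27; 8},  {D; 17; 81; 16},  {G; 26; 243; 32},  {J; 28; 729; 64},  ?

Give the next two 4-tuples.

{M; 37; 2187; 128}, {P; 39; 6561; 256}

Letter: letters move forward 3 places in the alphabet, wrapping Z→A, so R, U, X, A, D, G, J → M → P.
For the second value, alternating steps +9, +2, +9, +2, …: -5, 4, 6, 15, 17, 26, 28 → 37 → 39.
Third value: ×3 each step; 1, 3, 9, 27, 81, 243, 729 → 2187 → 6561.
Fourth value: ×2 each step; 1, 2, 4, 8, 16, 32, 64 → 128 → 256.
So the next two 4-tuples are {M; 37; 2187; 128} and {P; 39; 6561; 256}.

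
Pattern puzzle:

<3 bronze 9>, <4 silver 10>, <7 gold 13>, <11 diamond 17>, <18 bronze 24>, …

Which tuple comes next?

First entry — each term is the sum of the two before it: 3, 4, 7, 11, 18 → 29.
Rank — repeats bronze → silver → gold → diamond: bronze, silver, gold, diamond, bronze → silver.
Third entry goes 9, 10, 13, 17, 24 → 35 (always 6 more than the first entry).
Putting it together: <29 silver 35>.

<29 silver 35>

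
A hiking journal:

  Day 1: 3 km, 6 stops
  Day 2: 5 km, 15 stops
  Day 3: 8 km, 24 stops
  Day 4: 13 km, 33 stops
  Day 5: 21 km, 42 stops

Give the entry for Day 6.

Km — each term is the sum of the two before it: 3, 5, 8, 13, 21 → 34.
For the stops, +9 each step: 6, 15, 24, 33, 42 → 51.
So the next record is 34 km, 51 stops.

34 km, 51 stops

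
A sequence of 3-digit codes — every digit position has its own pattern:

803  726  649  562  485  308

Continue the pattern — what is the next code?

221

For the first digit, −1 each step, mod 10: 8, 7, 6, 5, 4, 3 → 2.
Second digit — +2 each step, mod 10: 0, 2, 4, 6, 8, 0 → 2.
Third digit goes 3, 6, 9, 2, 5, 8 → 1 (+3 each step, mod 10).
Putting it together: 221.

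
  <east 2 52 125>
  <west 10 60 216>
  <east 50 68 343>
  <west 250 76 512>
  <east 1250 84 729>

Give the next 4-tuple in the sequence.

For the direction, alternates east ↔ west: east, west, east, west, east → west.
For the second coordinate, ×5 each step: 2, 10, 50, 250, 1250 → 6250.
Third coordinate goes 52, 60, 68, 76, 84 → 92 (+8 each step).
Fourth coordinate goes 125, 216, 343, 512, 729 → 1000 (perfect cubes: 5³, 6³, 7³, …).
So the next 4-tuple is <west 6250 92 1000>.

<west 6250 92 1000>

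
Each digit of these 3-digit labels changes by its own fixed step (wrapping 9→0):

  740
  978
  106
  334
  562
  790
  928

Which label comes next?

156

First digit: +2 each step, mod 10; 7, 9, 1, 3, 5, 7, 9 → 1.
Second digit: 4, 7, 0, 3, 6, 9, 2 → 5 (+3 each step, mod 10).
Third digit: −2 each step, mod 10, so 0, 8, 6, 4, 2, 0, 8 → 6.
So the next label is 156.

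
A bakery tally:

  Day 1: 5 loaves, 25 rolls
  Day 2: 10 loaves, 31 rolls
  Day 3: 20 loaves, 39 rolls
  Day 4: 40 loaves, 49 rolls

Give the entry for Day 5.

80 loaves, 61 rolls

Loaves goes 5, 10, 20, 40 → 80 (×2 each step).
Rolls — differences are 6, 8, 10, … (increasing by 2 each time): 25, 31, 39, 49 → 61.
Putting it together: 80 loaves, 61 rolls.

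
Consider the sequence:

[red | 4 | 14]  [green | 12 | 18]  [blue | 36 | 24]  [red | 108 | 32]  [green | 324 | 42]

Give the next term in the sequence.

[blue | 972 | 54]

Colour: red, green, blue, red, green → blue (repeats red → green → blue).
For the second value, ×3 each step: 4, 12, 36, 108, 324 → 972.
Third value goes 14, 18, 24, 32, 42 → 54 (differences are 4, 6, 8, … (increasing by 2 each time)).
So the next term is [blue | 972 | 54].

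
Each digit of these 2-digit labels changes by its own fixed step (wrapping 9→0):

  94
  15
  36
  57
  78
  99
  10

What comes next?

First digit goes 9, 1, 3, 5, 7, 9, 1 → 3 (+2 each step, mod 10).
For the second digit, +1 each step, mod 10: 4, 5, 6, 7, 8, 9, 0 → 1.
So the next label is 31.

31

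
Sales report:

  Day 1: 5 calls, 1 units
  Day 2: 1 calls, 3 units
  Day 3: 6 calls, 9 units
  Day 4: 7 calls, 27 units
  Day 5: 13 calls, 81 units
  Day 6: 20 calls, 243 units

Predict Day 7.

Calls — each term is the sum of the two before it: 5, 1, 6, 7, 13, 20 → 33.
Units — ×3 each step: 1, 3, 9, 27, 81, 243 → 729.
So the next record is 33 calls, 729 units.

33 calls, 729 units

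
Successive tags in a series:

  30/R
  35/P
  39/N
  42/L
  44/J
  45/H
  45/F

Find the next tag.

First component goes 30, 35, 39, 42, 44, 45, 45 → 44 (differences are 5, 4, 3, … (decreasing by 1 each time)).
Letter: R, P, N, L, J, H, F → D (letters move back 2 places in the alphabet).
Putting it together: 44/D.

44/D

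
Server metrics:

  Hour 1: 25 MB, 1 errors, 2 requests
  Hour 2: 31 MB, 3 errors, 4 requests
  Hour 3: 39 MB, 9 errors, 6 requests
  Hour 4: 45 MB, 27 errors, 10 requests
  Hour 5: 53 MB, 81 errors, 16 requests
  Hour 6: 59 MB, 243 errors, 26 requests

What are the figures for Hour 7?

67 MB, 729 errors, 42 requests

For the MB, alternating steps +6, +8, +6, +8, …: 25, 31, 39, 45, 53, 59 → 67.
For the errors, ×3 each step: 1, 3, 9, 27, 81, 243 → 729.
Requests: 2, 4, 6, 10, 16, 26 → 42 (each term is the sum of the two before it).
So the next row is 67 MB, 729 errors, 42 requests.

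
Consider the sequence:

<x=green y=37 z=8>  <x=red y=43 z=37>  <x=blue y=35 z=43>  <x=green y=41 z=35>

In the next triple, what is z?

41

X — repeats green → red → blue: green, red, blue, green → red.
Y — alternating steps +6, −8, +6, −8, …: 37, 43, 35, 41 → 33.
Z goes 8, 37, 43, 35 → 41 (always the previous value of the y).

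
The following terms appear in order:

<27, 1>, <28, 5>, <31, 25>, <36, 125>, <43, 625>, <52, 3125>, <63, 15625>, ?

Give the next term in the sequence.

<76, 78125>

First slot: differences are 1, 3, 5, … (increasing by 2 each time), so 27, 28, 31, 36, 43, 52, 63 → 76.
Second slot: ×5 each step, so 1, 5, 25, 125, 625, 3125, 15625 → 78125.
So the next term is <76, 78125>.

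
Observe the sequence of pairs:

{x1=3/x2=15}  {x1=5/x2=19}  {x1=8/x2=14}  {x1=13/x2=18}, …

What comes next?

{x1=21/x2=13}

For the x1, each term is the sum of the two before it: 3, 5, 8, 13 → 21.
X2 — alternating steps +4, −5, +4, −5, …: 15, 19, 14, 18 → 13.
Combining the parts gives {x1=21/x2=13}.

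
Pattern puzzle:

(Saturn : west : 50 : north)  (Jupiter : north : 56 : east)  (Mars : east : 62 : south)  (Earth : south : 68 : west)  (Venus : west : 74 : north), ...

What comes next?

Planet: Saturn, Jupiter, Mars, Earth, Venus → Mercury (runs backward through the planets Mercury→Neptune).
First direction: repeats west → north → east → south, so west, north, east, south, west → north.
Third entry goes 50, 56, 62, 68, 74 → 80 (+6 each step).
Second direction: repeats north → east → south → west; north, east, south, west, north → east.
So the next tuple is (Mercury : north : 80 : east).

(Mercury : north : 80 : east)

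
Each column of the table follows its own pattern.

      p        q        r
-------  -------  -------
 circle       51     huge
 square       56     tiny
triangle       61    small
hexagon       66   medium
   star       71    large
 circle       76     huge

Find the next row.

square  81  tiny

Column p: circle, square, triangle, hexagon, star, circle → square (repeats circle → square → triangle → hexagon → star).
Column q — +5 each step: 51, 56, 61, 66, 71, 76 → 81.
Column r goes huge, tiny, small, medium, large, huge → tiny (repeats huge → tiny → small → medium → large).
Putting it together: square  81  tiny.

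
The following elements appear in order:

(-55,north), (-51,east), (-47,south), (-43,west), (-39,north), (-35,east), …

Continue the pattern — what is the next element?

(-31,south)

For the first slot, +4 each step: -55, -51, -47, -43, -39, -35 → -31.
Direction: repeats north → east → south → west, so north, east, south, west, north, east → south.
Combining the parts gives (-31,south).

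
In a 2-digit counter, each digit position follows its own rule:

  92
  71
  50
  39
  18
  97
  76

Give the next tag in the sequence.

First digit: −2 each step, mod 10, so 9, 7, 5, 3, 1, 9, 7 → 5.
Second digit: 2, 1, 0, 9, 8, 7, 6 → 5 (−1 each step, mod 10).
So the next tag is 55.

55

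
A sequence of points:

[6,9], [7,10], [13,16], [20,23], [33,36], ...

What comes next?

First component goes 6, 7, 13, 20, 33 → 53 (each term is the sum of the two before it).
For the second component, always 3 more than the first component: 9, 10, 16, 23, 36 → 56.
So the next point is [53,56].

[53,56]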